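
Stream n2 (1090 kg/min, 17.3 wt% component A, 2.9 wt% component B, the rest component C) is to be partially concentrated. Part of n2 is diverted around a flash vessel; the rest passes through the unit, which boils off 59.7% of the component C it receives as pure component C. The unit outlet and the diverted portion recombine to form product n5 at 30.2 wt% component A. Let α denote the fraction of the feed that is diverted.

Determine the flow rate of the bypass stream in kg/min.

All 1090×0.173 = 188.57 kg/min of component A reaches n5, so n5 = 188.57/0.302 = 624.4 kg/min and vapour = 465.6 kg/min.
The evaporator receives (1−α)·1090 of feed at 0.798 component C and removes 0.597 of that component C:
0.597×0.798×(1−α)×1090 = 465.6
(1−α) = 465.6/519.28 = 0.8966;  α = 0.1034.
Bypass flow = 0.1034×1090 = 112.69 kg/min.

112.7 kg/min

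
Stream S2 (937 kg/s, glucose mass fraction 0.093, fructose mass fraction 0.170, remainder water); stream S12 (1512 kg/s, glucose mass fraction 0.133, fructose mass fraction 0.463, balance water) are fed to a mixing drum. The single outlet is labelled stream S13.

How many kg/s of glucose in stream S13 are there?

glucose out = glucose in = 937×0.093 + 1512×0.133 = 288.24 kg/s.

288.2 kg/s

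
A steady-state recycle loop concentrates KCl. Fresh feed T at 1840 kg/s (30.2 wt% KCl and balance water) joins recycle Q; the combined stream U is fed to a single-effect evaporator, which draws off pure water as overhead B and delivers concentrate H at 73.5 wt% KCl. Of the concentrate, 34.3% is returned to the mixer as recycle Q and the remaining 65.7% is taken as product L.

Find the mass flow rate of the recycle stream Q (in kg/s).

394.7 kg/s

Overall KCl balance (none leaves overhead): KCl in fresh feed = KCl in product, i.e. 1840×0.302 = (1−0.343)·H·0.735.
H = 555.68/(0.735×0.657) = 1150.7 kg/s.
Recycle Q = 0.343×1150.7 = 394.7 kg/s.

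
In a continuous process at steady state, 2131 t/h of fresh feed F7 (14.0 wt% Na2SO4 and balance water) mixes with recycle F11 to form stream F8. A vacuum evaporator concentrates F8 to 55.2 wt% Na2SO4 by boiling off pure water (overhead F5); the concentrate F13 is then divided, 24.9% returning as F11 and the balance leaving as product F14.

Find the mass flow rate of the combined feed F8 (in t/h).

2310 t/h

Overall Na2SO4 balance (none leaves overhead): Na2SO4 in fresh feed = Na2SO4 in product, i.e. 2131×0.140 = (1−0.249)·F13·0.552.
F13 = 298.34/(0.552×0.751) = 719.67 t/h.
Recycle F11 = 0.249×719.67 = 179.2 t/h.
Combined feed F8 = 2131 + 179.2 = 2310.2 t/h.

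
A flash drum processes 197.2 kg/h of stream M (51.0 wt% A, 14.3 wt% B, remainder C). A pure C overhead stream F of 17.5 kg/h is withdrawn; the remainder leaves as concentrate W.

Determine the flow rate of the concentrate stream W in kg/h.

179.7 kg/h

Concentrate = 197.2 − 17.5 = 179.7 kg/h.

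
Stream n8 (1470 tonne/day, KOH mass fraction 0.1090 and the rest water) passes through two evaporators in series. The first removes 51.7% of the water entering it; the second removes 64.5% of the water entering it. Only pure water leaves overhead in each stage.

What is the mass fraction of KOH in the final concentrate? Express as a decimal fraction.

water in feed = 1470×0.891 = 1309.8 tonne/day.
After stage 1: water left = (1−0.517)×1309.8 = 632.62; stream total = 792.85 tonne/day.
After stage 2: water left = (1−0.645)×632.62 = 224.58; final concentrate = 384.81 tonne/day.
KOH fraction = 160.23/384.81 = 0.4164.

0.4164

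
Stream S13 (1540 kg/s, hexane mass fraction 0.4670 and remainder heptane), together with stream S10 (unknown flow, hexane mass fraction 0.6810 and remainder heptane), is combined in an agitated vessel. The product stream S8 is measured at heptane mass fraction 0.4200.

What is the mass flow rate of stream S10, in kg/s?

1723 kg/s

Let S10 be the unknown flow. Total out = 1540 + S10.
heptane balance: 820.82 + 0.319·S10 = 0.420·(1540 + S10)
(0.319 − 0.420)·S10 = 0.420×1540 − 820.82 = -174.02
S10 = -174.02 / -0.101 = 1723 kg/s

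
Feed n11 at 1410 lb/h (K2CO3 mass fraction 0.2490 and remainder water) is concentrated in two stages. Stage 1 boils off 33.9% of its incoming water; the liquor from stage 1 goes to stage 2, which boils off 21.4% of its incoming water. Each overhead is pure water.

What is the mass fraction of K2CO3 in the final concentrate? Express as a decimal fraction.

0.3896

water in feed = 1410×0.751 = 1058.9 lb/h.
After stage 1: water left = (1−0.339)×1058.9 = 699.94; stream total = 1051 lb/h.
After stage 2: water left = (1−0.214)×699.94 = 550.15; final concentrate = 901.24 lb/h.
K2CO3 fraction = 351.09/901.24 = 0.3896.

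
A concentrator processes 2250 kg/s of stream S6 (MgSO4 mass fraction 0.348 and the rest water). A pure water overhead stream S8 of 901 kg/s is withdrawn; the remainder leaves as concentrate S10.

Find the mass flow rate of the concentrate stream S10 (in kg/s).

Concentrate = 2250 − 901 = 1349 kg/s.

1349 kg/s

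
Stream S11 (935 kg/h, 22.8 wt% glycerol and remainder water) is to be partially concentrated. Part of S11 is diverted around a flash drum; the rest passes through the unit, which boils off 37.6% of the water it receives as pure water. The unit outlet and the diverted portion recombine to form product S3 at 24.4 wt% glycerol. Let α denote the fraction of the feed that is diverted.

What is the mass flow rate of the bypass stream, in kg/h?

723.8 kg/h

All 935×0.228 = 213.18 kg/h of glycerol reaches S3, so S3 = 213.18/0.244 = 873.69 kg/h and vapour = 61.311 kg/h.
The evaporator receives (1−α)·935 of feed at 0.772 water and removes 0.376 of that water:
0.376×0.772×(1−α)×935 = 61.311
(1−α) = 61.311/271.4 = 0.2259;  α = 0.7741.
Bypass flow = 0.7741×935 = 723.78 kg/h.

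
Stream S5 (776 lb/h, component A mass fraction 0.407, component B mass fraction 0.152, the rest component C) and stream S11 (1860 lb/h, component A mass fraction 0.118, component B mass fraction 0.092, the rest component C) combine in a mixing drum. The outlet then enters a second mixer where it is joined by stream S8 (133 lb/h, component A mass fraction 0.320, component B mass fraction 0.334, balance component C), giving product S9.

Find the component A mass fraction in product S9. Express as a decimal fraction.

Overall, product flow = 2769 lb/h.
component A in = 776×0.407 + 1860×0.118 + 133×0.320 = 577.87 lb/h.
component A fraction in S9 = 0.209.

0.209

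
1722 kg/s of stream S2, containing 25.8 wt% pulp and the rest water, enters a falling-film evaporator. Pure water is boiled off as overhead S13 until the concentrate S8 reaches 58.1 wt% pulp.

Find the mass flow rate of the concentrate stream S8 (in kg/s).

764.7 kg/s

pulp is conserved: 1722×0.258 = 444.28 kg/s all reports to the concentrate.
Concentrate = 444.28/(target fraction) = 764.67 kg/s.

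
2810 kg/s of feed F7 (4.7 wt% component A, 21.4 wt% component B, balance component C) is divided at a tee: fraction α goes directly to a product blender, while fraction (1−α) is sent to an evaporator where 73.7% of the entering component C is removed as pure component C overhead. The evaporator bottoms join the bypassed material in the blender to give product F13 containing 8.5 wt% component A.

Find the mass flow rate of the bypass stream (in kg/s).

503.5 kg/s

All 2810×0.047 = 132.07 kg/s of component A reaches F13, so F13 = 132.07/0.085 = 1553.8 kg/s and vapour = 1256.2 kg/s.
The evaporator receives (1−α)·2810 of feed at 0.739 component C and removes 0.737 of that component C:
0.737×0.739×(1−α)×2810 = 1256.2
(1−α) = 1256.2/1530.4 = 0.8208;  α = 0.1792.
Bypass flow = 0.1792×2810 = 503.47 kg/s.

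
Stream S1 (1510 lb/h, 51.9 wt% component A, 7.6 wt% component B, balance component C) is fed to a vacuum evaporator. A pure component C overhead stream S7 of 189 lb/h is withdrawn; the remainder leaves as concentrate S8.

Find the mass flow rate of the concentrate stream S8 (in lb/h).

1321 lb/h

Concentrate = 1510 − 189 = 1321 lb/h.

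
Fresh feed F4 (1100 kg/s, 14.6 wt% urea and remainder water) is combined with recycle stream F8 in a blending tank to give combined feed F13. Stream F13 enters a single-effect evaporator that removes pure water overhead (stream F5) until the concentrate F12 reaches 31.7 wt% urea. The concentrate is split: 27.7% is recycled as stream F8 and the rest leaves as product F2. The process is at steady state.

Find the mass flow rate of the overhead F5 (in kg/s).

Overall urea balance (none leaves overhead): urea in fresh feed = urea in product, i.e. 1100×0.146 = (1−0.277)·F12·0.317.
F12 = 160.6/(0.317×0.723) = 700.73 kg/s.
Recycle F8 = 0.277×700.73 = 194.1 kg/s.
Combined feed F13 = 1100 + 194.1 = 1294.1 kg/s.
Overhead F5 = F13 − F12 = 1294.1 − 700.73 = 593.38 kg/s.

593.4 kg/s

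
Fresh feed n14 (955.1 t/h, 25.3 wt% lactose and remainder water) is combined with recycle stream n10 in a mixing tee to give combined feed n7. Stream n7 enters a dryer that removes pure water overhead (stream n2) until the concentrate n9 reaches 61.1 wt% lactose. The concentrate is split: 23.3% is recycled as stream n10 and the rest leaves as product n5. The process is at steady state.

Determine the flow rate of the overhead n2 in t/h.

Overall lactose balance (none leaves overhead): lactose in fresh feed = lactose in product, i.e. 955.1×0.253 = (1−0.233)·n9·0.611.
n9 = 241.64/(0.611×0.767) = 515.62 t/h.
Recycle n10 = 0.233×515.62 = 120.14 t/h.
Combined feed n7 = 955.1 + 120.14 = 1075.2 t/h.
Overhead n2 = n7 − n9 = 1075.2 − 515.62 = 559.62 t/h.

559.6 t/h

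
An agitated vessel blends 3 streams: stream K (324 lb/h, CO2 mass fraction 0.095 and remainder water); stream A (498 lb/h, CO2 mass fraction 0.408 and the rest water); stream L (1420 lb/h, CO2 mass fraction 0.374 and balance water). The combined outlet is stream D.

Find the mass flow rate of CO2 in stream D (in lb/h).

765 lb/h

CO2 out = CO2 in = 324×0.095 + 498×0.408 + 1420×0.374 = 765.04 lb/h.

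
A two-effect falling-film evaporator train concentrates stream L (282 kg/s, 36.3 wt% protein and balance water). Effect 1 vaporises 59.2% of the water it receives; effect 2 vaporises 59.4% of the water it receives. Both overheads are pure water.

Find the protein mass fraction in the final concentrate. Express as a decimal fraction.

0.775

water in feed = 282×0.637 = 179.63 kg/s.
After stage 1: water left = (1−0.592)×179.63 = 73.291; stream total = 175.66 kg/s.
After stage 2: water left = (1−0.594)×73.291 = 29.756; final concentrate = 132.12 kg/s.
protein fraction = 102.37/132.12 = 0.775.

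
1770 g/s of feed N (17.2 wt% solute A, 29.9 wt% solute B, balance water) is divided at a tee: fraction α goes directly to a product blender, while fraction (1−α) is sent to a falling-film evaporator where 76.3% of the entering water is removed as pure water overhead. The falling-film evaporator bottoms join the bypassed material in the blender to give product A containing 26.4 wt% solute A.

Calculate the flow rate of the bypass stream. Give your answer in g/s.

241.8 g/s

All 1770×0.172 = 304.44 g/s of solute A reaches A, so A = 304.44/0.264 = 1153.2 g/s and vapour = 616.82 g/s.
The evaporator receives (1−α)·1770 of feed at 0.529 water and removes 0.763 of that water:
0.763×0.529×(1−α)×1770 = 616.82
(1−α) = 616.82/714.42 = 0.8634;  α = 0.1366.
Bypass flow = 0.1366×1770 = 241.81 g/s.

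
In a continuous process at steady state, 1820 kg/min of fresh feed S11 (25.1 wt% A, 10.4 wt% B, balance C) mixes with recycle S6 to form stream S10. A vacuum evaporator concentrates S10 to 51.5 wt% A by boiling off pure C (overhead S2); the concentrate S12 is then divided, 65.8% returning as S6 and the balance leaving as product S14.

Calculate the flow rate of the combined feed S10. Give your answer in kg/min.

3527 kg/min

Overall A balance (none leaves overhead): A in fresh feed = A in product, i.e. 1820×0.251 = (1−0.658)·S12·0.515.
S12 = 456.82/(0.515×0.342) = 2593.7 kg/min.
Recycle S6 = 0.658×2593.7 = 1706.6 kg/min.
Combined feed S10 = 1820 + 1706.6 = 3526.6 kg/min.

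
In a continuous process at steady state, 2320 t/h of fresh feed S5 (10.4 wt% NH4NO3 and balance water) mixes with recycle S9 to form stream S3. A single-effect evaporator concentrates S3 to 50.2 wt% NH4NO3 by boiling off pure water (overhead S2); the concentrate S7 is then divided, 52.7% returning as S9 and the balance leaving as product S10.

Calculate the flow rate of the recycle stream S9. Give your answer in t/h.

535.5 t/h

Overall NH4NO3 balance (none leaves overhead): NH4NO3 in fresh feed = NH4NO3 in product, i.e. 2320×0.104 = (1−0.527)·S7·0.502.
S7 = 241.28/(0.502×0.473) = 1016.1 t/h.
Recycle S9 = 0.527×1016.1 = 535.51 t/h.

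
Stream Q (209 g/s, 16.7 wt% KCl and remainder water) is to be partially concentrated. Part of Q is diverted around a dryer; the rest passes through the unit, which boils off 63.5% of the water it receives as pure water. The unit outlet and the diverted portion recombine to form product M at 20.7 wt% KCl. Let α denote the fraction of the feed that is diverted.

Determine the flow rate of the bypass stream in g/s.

132.6 g/s

All 209×0.167 = 34.903 g/s of KCl reaches M, so M = 34.903/0.207 = 168.61 g/s and vapour = 40.386 g/s.
The evaporator receives (1−α)·209 of feed at 0.833 water and removes 0.635 of that water:
0.635×0.833×(1−α)×209 = 40.386
(1−α) = 40.386/110.55 = 0.3653;  α = 0.6347.
Bypass flow = 0.6347×209 = 132.65 g/s.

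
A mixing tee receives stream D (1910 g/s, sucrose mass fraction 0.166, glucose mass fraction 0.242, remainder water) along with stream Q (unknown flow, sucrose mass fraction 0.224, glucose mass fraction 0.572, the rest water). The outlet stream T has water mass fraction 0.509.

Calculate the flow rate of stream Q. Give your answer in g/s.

519.8 g/s

Let Q be the unknown flow. Total out = 1910 + Q.
water balance: 1130.7 + 0.204·Q = 0.509·(1910 + Q)
(0.204 − 0.509)·Q = 0.509×1910 − 1130.7 = -158.53
Q = -158.53 / -0.305 = 519.77 g/s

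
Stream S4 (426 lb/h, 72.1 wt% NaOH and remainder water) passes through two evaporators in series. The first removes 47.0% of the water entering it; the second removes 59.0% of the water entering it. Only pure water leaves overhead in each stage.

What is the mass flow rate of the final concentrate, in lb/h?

water in feed = 426×0.279 = 118.85 lb/h.
After stage 1: water left = (1−0.470)×118.85 = 62.993; stream total = 370.14 lb/h.
After stage 2: water left = (1−0.590)×62.993 = 25.827; final concentrate = 332.97 lb/h.

333 lb/h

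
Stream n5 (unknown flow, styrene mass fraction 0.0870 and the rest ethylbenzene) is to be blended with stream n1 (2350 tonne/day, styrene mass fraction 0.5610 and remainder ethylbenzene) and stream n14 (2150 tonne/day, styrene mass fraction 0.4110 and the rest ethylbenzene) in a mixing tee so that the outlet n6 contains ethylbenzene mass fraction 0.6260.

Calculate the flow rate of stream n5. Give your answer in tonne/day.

Let n5 be the unknown flow. Total out = 4500 + n5.
ethylbenzene balance: 2298 + 0.913·n5 = 0.626·(4500 + n5)
(0.913 − 0.626)·n5 = 0.626×4500 − 2298 = 519
n5 = 519 / 0.287 = 1808.4 tonne/day

1808 tonne/day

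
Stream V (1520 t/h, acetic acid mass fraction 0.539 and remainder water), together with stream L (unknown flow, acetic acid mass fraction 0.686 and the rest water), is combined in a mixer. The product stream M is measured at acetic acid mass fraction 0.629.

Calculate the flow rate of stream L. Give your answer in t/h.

2400 t/h

Let L be the unknown flow. Total out = 1520 + L.
acetic acid balance: 819.28 + 0.686·L = 0.629·(1520 + L)
(0.686 − 0.629)·L = 0.629×1520 − 819.28 = 136.8
L = 136.8 / 0.057 = 2400 t/h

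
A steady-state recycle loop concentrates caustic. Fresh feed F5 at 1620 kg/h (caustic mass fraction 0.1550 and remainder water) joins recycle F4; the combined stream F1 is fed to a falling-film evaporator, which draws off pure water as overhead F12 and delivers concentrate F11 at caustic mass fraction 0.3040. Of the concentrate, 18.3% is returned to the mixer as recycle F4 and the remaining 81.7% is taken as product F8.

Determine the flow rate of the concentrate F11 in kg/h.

Overall caustic balance (none leaves overhead): caustic in fresh feed = caustic in product, i.e. 1620×0.155 = (1−0.183)·F11·0.304.
F11 = 251.1/(0.304×0.817) = 1011 kg/h.

1011 kg/h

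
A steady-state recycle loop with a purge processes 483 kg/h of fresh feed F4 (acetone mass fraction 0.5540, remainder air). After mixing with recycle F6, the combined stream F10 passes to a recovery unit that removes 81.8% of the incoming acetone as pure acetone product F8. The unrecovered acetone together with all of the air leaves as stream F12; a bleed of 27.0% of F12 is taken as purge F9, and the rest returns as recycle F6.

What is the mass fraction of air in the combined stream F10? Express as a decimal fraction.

air enters only via F4 and leaves only via the purge: 483×0.446 = 0.270×(air in F12), and the recovery unit passes all air, so air in F10 = air in F12 = 797.84 kg/h.
acetone in F10: m_A = 483×0.554 + (1−0.270)·(1−0.818)·m_A, so m_A = 267.58/0.8671 = 308.58 kg/h.
F10 = 308.58 + 797.84 = 1106.4 kg/h.
air fraction in F10 = 797.84/1106.4 = 0.7211.

0.7211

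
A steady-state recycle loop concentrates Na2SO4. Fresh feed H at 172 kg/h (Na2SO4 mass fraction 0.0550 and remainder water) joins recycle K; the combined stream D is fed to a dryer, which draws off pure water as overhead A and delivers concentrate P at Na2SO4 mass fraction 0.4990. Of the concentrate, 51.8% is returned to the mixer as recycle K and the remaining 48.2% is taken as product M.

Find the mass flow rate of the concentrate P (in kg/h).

39.33 kg/h

Overall Na2SO4 balance (none leaves overhead): Na2SO4 in fresh feed = Na2SO4 in product, i.e. 172×0.055 = (1−0.518)·P·0.499.
P = 9.46/(0.499×0.482) = 39.332 kg/h.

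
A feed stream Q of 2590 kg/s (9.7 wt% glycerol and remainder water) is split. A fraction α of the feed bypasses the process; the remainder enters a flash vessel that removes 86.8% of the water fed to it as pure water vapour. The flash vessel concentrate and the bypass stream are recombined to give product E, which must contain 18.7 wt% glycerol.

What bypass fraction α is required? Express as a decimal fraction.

All 2590×0.097 = 251.23 kg/s of glycerol reaches E, so E = 251.23/0.187 = 1343.5 kg/s and vapour = 1246.5 kg/s.
The evaporator receives (1−α)·2590 of feed at 0.903 water and removes 0.868 of that water:
0.868×0.903×(1−α)×2590 = 1246.5
(1−α) = 1246.5/2030.1 = 0.6140;  α = 0.3860.

0.386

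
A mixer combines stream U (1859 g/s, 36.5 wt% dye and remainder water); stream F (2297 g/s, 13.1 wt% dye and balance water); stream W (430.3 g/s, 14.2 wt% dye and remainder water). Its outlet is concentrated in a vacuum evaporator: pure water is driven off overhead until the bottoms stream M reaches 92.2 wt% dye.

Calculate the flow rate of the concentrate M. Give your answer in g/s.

1129 g/s

dye entering = 1859×0.365 + 2297×0.131 + 430.3×0.142 = 1040.5 g/s.
All dye reports to M, so M = 1040.5/0.922 = 1128.6 g/s.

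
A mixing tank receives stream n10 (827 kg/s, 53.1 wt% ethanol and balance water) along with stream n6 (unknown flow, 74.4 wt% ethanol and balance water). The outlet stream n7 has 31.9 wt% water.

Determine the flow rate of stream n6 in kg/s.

1969 kg/s

Let n6 be the unknown flow. Total out = 827 + n6.
water balance: 387.86 + 0.256·n6 = 0.319·(827 + n6)
(0.256 − 0.319)·n6 = 0.319×827 − 387.86 = -124.05
n6 = -124.05 / -0.063 = 1969 kg/s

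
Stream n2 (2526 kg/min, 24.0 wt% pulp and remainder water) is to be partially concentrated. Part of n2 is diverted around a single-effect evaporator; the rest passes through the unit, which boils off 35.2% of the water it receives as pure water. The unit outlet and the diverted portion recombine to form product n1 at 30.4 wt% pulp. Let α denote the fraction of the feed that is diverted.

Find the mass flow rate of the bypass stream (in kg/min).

All 2526×0.240 = 606.24 kg/min of pulp reaches n1, so n1 = 606.24/0.304 = 1994.2 kg/min and vapour = 531.79 kg/min.
The evaporator receives (1−α)·2526 of feed at 0.760 water and removes 0.352 of that water:
0.352×0.760×(1−α)×2526 = 531.79
(1−α) = 531.79/675.76 = 0.7870;  α = 0.2130.
Bypass flow = 0.2130×2526 = 538.15 kg/min.

538.2 kg/min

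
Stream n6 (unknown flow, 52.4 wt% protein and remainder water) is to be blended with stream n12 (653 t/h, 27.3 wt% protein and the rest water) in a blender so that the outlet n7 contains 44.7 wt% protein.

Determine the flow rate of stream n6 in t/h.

Let n6 be the unknown flow. Total out = 653 + n6.
protein balance: 178.27 + 0.524·n6 = 0.447·(653 + n6)
(0.524 − 0.447)·n6 = 0.447×653 − 178.27 = 113.62
n6 = 113.62 / 0.077 = 1475.6 t/h

1476 t/h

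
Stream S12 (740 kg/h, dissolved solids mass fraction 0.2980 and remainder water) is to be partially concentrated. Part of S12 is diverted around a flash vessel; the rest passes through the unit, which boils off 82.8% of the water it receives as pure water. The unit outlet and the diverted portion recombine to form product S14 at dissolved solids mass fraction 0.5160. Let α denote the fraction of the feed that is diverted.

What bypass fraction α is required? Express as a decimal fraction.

All 740×0.298 = 220.52 kg/h of dissolved solids reaches S14, so S14 = 220.52/0.516 = 427.36 kg/h and vapour = 312.64 kg/h.
The evaporator receives (1−α)·740 of feed at 0.702 water and removes 0.828 of that water:
0.828×0.702×(1−α)×740 = 312.64
(1−α) = 312.64/430.13 = 0.7268;  α = 0.2732.

0.273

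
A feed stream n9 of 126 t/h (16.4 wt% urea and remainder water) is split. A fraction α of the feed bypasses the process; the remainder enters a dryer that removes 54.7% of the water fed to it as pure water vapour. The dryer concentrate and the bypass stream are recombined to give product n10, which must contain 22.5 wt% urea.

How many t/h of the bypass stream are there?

51.3 t/h

All 126×0.164 = 20.664 t/h of urea reaches n10, so n10 = 20.664/0.225 = 91.84 t/h and vapour = 34.16 t/h.
The evaporator receives (1−α)·126 of feed at 0.836 water and removes 0.547 of that water:
0.547×0.836×(1−α)×126 = 34.16
(1−α) = 34.16/57.619 = 0.5929;  α = 0.4071.
Bypass flow = 0.4071×126 = 51.299 t/h.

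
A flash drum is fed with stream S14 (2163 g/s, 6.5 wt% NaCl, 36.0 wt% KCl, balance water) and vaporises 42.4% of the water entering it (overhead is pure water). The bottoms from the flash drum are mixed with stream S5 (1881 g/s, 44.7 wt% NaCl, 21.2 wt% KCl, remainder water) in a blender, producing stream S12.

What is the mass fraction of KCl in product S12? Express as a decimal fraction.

Vapour removed = 0.424×0.575×2163 = 527.34 g/s; concentrate = 1635.7 g/s.
KCl reaching the mixer = 778.68 (from concentrate) + 1881×0.212 = 1177.5 g/s.
Product flow = 1635.7 + 1881 = 3516.7 g/s; KCl fraction = 0.335.

0.335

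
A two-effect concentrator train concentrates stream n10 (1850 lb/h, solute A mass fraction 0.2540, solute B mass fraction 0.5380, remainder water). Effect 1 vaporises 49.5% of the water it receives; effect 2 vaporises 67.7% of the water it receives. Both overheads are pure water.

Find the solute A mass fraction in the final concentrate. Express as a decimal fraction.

water in feed = 1850×0.208 = 384.8 lb/h.
After stage 1: water left = (1−0.495)×384.8 = 194.32; stream total = 1659.5 lb/h.
After stage 2: water left = (1−0.677)×194.32 = 62.767; final concentrate = 1528 lb/h.
solute A fraction = 469.9/1528 = 0.3075.

0.3075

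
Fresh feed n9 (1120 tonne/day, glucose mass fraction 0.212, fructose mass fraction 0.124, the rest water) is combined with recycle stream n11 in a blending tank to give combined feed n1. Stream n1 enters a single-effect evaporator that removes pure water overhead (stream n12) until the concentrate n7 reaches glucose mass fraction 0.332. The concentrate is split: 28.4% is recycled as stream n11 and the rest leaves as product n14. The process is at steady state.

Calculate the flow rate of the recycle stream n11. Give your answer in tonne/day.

283.7 tonne/day

Overall glucose balance (none leaves overhead): glucose in fresh feed = glucose in product, i.e. 1120×0.212 = (1−0.284)·n7·0.332.
n7 = 237.44/(0.332×0.716) = 998.86 tonne/day.
Recycle n11 = 0.284×998.86 = 283.68 tonne/day.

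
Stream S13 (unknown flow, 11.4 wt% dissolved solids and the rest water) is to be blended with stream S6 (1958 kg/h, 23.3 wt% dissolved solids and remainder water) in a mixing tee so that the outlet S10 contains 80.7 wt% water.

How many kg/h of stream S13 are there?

Let S13 be the unknown flow. Total out = 1958 + S13.
water balance: 1501.8 + 0.886·S13 = 0.807·(1958 + S13)
(0.886 − 0.807)·S13 = 0.807×1958 − 1501.8 = 78.32
S13 = 78.32 / 0.079 = 991.39 kg/h

991.4 kg/h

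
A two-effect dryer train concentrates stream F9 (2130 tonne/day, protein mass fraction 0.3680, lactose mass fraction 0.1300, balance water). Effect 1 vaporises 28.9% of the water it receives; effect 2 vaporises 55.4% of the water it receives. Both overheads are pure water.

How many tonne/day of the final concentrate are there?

water in feed = 2130×0.502 = 1069.3 tonne/day.
After stage 1: water left = (1−0.289)×1069.3 = 760.24; stream total = 1821 tonne/day.
After stage 2: water left = (1−0.554)×760.24 = 339.07; final concentrate = 1399.8 tonne/day.

1400 tonne/day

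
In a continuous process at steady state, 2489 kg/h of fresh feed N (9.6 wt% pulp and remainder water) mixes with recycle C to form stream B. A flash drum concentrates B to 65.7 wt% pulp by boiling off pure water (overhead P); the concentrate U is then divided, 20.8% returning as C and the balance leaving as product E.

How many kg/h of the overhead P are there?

Overall pulp balance (none leaves overhead): pulp in fresh feed = pulp in product, i.e. 2489×0.096 = (1−0.208)·U·0.657.
U = 238.94/(0.657×0.792) = 459.2 kg/h.
Recycle C = 0.208×459.2 = 95.514 kg/h.
Combined feed B = 2489 + 95.514 = 2584.5 kg/h.
Overhead P = B − U = 2584.5 − 459.2 = 2125.3 kg/h.

2125 kg/h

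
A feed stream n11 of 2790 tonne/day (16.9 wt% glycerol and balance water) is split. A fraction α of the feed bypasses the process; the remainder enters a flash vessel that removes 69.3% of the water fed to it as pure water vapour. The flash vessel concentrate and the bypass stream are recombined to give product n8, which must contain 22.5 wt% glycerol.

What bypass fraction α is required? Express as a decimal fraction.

0.568

All 2790×0.169 = 471.51 tonne/day of glycerol reaches n8, so n8 = 471.51/0.225 = 2095.6 tonne/day and vapour = 694.4 tonne/day.
The evaporator receives (1−α)·2790 of feed at 0.831 water and removes 0.693 of that water:
0.693×0.831×(1−α)×2790 = 694.4
(1−α) = 694.4/1606.7 = 0.4322;  α = 0.5678.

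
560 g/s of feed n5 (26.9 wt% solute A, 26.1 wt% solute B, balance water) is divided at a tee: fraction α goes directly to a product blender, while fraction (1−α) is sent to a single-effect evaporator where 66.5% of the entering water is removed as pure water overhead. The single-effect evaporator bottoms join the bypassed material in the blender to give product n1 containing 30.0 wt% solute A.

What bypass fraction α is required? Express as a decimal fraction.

All 560×0.269 = 150.64 g/s of solute A reaches n1, so n1 = 150.64/0.300 = 502.13 g/s and vapour = 57.867 g/s.
The evaporator receives (1−α)·560 of feed at 0.470 water and removes 0.665 of that water:
0.665×0.470×(1−α)×560 = 57.867
(1−α) = 57.867/175.03 = 0.3306;  α = 0.6694.

0.669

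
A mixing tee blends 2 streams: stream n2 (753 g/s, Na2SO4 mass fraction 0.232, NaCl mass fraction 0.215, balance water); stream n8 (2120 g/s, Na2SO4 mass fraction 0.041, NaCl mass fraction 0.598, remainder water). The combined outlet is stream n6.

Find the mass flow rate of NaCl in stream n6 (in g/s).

NaCl out = NaCl in = 753×0.215 + 2120×0.598 = 1429.7 g/s.

1430 g/s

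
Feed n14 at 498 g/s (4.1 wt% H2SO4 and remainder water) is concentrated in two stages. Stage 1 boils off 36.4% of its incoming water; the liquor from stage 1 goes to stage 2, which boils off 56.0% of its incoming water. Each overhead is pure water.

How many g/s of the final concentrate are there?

154.1 g/s

water in feed = 498×0.959 = 477.58 g/s.
After stage 1: water left = (1−0.364)×477.58 = 303.74; stream total = 324.16 g/s.
After stage 2: water left = (1−0.560)×303.74 = 133.65; final concentrate = 154.06 g/s.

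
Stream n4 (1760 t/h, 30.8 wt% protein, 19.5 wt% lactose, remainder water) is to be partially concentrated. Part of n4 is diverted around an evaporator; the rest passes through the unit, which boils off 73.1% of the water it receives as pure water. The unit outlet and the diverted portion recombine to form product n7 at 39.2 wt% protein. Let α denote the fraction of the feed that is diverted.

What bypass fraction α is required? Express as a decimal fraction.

All 1760×0.308 = 542.08 t/h of protein reaches n7, so n7 = 542.08/0.392 = 1382.9 t/h and vapour = 377.14 t/h.
The evaporator receives (1−α)·1760 of feed at 0.497 water and removes 0.731 of that water:
0.731×0.497×(1−α)×1760 = 377.14
(1−α) = 377.14/639.42 = 0.5898;  α = 0.4102.

0.410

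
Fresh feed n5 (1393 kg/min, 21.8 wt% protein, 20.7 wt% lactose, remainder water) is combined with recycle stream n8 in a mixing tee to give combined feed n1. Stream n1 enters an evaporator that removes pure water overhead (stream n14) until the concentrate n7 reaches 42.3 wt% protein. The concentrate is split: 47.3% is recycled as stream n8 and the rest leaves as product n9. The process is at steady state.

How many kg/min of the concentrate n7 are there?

1362 kg/min

Overall protein balance (none leaves overhead): protein in fresh feed = protein in product, i.e. 1393×0.218 = (1−0.473)·n7·0.423.
n7 = 303.67/(0.423×0.527) = 1362.2 kg/min.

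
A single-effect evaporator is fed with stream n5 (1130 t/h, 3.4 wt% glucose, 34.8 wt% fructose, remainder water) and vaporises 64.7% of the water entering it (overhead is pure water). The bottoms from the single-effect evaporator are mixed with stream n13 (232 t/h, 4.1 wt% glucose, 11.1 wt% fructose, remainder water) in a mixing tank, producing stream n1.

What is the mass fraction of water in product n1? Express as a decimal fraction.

0.487

Vapour removed = 0.647×0.618×1130 = 451.83 t/h; concentrate = 678.17 t/h.
water reaching the mixer = 246.51 (from concentrate) + 232×0.848 = 443.25 t/h.
Product flow = 678.17 + 232 = 910.17 t/h; water fraction = 0.487.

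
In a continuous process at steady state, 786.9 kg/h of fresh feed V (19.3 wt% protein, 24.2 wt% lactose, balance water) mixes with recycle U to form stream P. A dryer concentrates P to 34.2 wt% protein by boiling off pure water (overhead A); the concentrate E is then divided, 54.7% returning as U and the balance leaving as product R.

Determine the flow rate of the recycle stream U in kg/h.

536.2 kg/h

Overall protein balance (none leaves overhead): protein in fresh feed = protein in product, i.e. 786.9×0.193 = (1−0.547)·E·0.342.
E = 151.87/(0.342×0.453) = 980.29 kg/h.
Recycle U = 0.547×980.29 = 536.22 kg/h.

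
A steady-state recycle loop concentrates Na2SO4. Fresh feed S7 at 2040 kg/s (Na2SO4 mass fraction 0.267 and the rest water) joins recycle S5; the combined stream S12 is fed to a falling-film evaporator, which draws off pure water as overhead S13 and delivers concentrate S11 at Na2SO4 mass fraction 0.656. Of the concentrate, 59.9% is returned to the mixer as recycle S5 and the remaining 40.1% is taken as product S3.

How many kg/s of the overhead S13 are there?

1210 kg/s

Overall Na2SO4 balance (none leaves overhead): Na2SO4 in fresh feed = Na2SO4 in product, i.e. 2040×0.267 = (1−0.599)·S11·0.656.
S11 = 544.68/(0.656×0.401) = 2070.6 kg/s.
Recycle S5 = 0.599×2070.6 = 1240.3 kg/s.
Combined feed S12 = 2040 + 1240.3 = 3280.3 kg/s.
Overhead S13 = S12 − S11 = 3280.3 − 2070.6 = 1209.7 kg/s.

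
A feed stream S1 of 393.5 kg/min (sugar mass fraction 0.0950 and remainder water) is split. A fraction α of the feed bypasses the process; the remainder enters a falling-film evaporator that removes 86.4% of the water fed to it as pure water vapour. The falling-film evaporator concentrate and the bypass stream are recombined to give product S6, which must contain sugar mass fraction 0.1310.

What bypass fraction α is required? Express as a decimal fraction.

All 393.5×0.095 = 37.383 kg/min of sugar reaches S6, so S6 = 37.383/0.131 = 285.36 kg/min and vapour = 108.14 kg/min.
The evaporator receives (1−α)·393.5 of feed at 0.905 water and removes 0.864 of that water:
0.864×0.905×(1−α)×393.5 = 108.14
(1−α) = 108.14/307.69 = 0.3515;  α = 0.6485.

0.649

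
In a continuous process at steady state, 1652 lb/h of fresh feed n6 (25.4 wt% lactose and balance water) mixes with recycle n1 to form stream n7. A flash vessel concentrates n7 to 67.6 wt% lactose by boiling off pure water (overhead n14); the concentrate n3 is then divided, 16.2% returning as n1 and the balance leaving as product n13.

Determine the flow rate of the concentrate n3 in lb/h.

740.7 lb/h

Overall lactose balance (none leaves overhead): lactose in fresh feed = lactose in product, i.e. 1652×0.254 = (1−0.162)·n3·0.676.
n3 = 419.61/(0.676×0.838) = 740.72 lb/h.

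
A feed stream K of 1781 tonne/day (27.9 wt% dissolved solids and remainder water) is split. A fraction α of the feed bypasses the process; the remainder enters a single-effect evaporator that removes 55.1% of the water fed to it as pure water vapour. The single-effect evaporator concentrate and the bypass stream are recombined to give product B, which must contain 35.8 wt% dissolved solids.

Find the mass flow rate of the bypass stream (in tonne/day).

791.7 tonne/day

All 1781×0.279 = 496.9 tonne/day of dissolved solids reaches B, so B = 496.9/0.358 = 1388 tonne/day and vapour = 393.01 tonne/day.
The evaporator receives (1−α)·1781 of feed at 0.721 water and removes 0.551 of that water:
0.551×0.721×(1−α)×1781 = 393.01
(1−α) = 393.01/707.54 = 0.5555;  α = 0.4445.
Bypass flow = 0.4445×1781 = 791.72 tonne/day.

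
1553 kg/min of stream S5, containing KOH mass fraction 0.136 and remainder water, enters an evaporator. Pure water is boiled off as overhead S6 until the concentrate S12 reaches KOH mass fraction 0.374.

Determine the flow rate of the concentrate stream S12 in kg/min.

564.7 kg/min

KOH is conserved: 1553×0.136 = 211.21 kg/min all reports to the concentrate.
Concentrate = 211.21/(target fraction) = 564.73 kg/min.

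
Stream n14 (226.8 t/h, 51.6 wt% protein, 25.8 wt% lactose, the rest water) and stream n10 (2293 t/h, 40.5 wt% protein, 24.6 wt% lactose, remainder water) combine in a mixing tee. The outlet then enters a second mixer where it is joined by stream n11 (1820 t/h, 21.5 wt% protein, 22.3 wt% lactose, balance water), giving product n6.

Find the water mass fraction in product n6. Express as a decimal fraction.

Overall, product flow = 4339.8 t/h.
water in = 226.8×0.226 + 2293×0.349 + 1820×0.562 = 1874.4 t/h.
water fraction in n6 = 0.432.

0.432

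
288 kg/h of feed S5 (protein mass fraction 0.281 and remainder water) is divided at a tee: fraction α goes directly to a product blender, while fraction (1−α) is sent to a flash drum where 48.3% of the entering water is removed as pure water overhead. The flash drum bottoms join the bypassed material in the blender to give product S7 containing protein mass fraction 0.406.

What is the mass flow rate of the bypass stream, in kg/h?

32.67 kg/h

All 288×0.281 = 80.928 kg/h of protein reaches S7, so S7 = 80.928/0.406 = 199.33 kg/h and vapour = 88.67 kg/h.
The evaporator receives (1−α)·288 of feed at 0.719 water and removes 0.483 of that water:
0.483×0.719×(1−α)×288 = 88.67
(1−α) = 88.67/100.02 = 0.8866;  α = 0.1134.
Bypass flow = 0.1134×288 = 32.671 kg/h.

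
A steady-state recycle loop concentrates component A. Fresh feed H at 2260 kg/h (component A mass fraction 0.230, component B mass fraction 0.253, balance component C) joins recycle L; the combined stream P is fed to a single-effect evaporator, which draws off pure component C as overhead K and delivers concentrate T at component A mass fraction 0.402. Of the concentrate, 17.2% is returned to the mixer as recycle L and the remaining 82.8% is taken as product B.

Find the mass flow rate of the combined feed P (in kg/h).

2529 kg/h

Overall component A balance (none leaves overhead): component A in fresh feed = component A in product, i.e. 2260×0.230 = (1−0.172)·T·0.402.
T = 519.8/(0.402×0.828) = 1561.6 kg/h.
Recycle L = 0.172×1561.6 = 268.6 kg/h.
Combined feed P = 2260 + 268.6 = 2528.6 kg/h.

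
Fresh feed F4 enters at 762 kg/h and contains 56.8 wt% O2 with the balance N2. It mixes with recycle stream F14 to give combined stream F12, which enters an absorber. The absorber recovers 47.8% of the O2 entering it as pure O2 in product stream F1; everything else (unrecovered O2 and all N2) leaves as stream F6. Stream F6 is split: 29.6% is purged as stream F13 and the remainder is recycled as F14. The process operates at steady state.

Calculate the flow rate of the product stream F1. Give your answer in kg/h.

O2 in F12: m_A = 762×0.568 + (1−0.296)·(1−0.478)·m_A, so m_A = 432.82/0.6325 = 684.28 kg/h.
Product F1 = 0.478×684.28 = 327.09 kg/h.

327.1 kg/h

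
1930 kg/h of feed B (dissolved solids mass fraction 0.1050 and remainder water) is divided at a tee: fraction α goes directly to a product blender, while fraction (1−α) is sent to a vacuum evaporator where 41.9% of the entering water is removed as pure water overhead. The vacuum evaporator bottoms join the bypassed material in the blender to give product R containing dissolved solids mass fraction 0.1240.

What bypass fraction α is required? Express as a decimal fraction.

All 1930×0.105 = 202.65 kg/h of dissolved solids reaches R, so R = 202.65/0.124 = 1634.3 kg/h and vapour = 295.73 kg/h.
The evaporator receives (1−α)·1930 of feed at 0.895 water and removes 0.419 of that water:
0.419×0.895×(1−α)×1930 = 295.73
(1−α) = 295.73/723.76 = 0.4086;  α = 0.5914.

0.591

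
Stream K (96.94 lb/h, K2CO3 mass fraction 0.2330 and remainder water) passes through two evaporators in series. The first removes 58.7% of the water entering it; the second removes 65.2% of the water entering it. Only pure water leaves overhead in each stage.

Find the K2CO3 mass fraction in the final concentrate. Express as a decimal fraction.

water in feed = 96.94×0.767 = 74.353 lb/h.
After stage 1: water left = (1−0.587)×74.353 = 30.708; stream total = 53.295 lb/h.
After stage 2: water left = (1−0.652)×30.708 = 10.686; final concentrate = 33.273 lb/h.
K2CO3 fraction = 22.587/33.273 = 0.6788.

0.6788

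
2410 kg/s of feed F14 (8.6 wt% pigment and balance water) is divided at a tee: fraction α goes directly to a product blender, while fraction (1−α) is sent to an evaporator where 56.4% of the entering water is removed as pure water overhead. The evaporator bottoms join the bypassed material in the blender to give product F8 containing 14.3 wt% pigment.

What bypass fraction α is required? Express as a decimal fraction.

0.227

All 2410×0.086 = 207.26 kg/s of pigment reaches F8, so F8 = 207.26/0.143 = 1449.4 kg/s and vapour = 960.63 kg/s.
The evaporator receives (1−α)·2410 of feed at 0.914 water and removes 0.564 of that water:
0.564×0.914×(1−α)×2410 = 960.63
(1−α) = 960.63/1242.3 = 0.7732;  α = 0.2268.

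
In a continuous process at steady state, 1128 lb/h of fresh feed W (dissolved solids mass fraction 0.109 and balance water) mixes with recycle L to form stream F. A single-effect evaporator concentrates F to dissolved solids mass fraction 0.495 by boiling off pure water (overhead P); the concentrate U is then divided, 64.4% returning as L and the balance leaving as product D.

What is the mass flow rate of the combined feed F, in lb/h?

Overall dissolved solids balance (none leaves overhead): dissolved solids in fresh feed = dissolved solids in product, i.e. 1128×0.109 = (1−0.644)·U·0.495.
U = 122.95/(0.495×0.356) = 697.72 lb/h.
Recycle L = 0.644×697.72 = 449.33 lb/h.
Combined feed F = 1128 + 449.33 = 1577.3 lb/h.

1577 lb/h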